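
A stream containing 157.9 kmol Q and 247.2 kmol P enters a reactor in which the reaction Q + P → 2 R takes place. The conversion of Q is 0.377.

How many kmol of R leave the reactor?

Q reacted = 0.377 × 157.9 = 59.53 kmol; ν_Q = −1, so ξ = 59.53/1 = 59.53 kmol.
Outlet amounts (n = n₀ + ν ξ):
  Q: 157.9 − 1(59.53) = 98.37
  P: 247.2 − 1(59.53) = 187.7
  R: 0 + 2(59.53) = 119.1

119 kmol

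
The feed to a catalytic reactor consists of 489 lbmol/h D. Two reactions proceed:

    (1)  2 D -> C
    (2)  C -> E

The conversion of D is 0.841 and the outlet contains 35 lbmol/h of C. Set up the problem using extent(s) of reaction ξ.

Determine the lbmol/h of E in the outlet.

171 lbmol/h

Conversion of D: D consumed = 2ξ₁ = 0.841 × 489 → ξ₁ = 205.6 lbmol/h.
C balance: n_C = 0 + 1ξ₁ − 1ξ₂ = 35 → ξ₂ = (1·205.6 − 35)/1 = 170.6 lbmol/h.
Outlet amounts (n = n₀ + Σ ν·ξ):
  D: 489 − 2(205.6) = 77.75
  C: 0 + 1(205.6) − 1(170.6) = 35
  E: 0 + 1(170.6) = 170.6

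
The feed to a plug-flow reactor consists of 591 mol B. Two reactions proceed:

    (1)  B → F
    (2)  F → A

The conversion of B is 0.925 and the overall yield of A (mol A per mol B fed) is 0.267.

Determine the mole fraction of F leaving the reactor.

0.658

Conversion of B: B consumed = 1ξ₁ = 0.925 × 591 → ξ₁ = 546.7 mol.
Yield of A: 1ξ₂ / 591 = 0.267 → ξ₂ = 157.8 mol.
Outlet amounts (n = n₀ + Σ ν·ξ):
  B: 591 − 1(546.7) = 44.32
  F: 0 + 1(546.7) − 1(157.8) = 388.9
  A: 0 + 1(157.8) = 157.8
Total out = 591 mol; y_F = 388.9 / 591 = 0.658.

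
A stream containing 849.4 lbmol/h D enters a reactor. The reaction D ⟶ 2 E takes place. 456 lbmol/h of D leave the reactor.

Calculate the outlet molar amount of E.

787 lbmol/h

For D: n = n₀ − 1ξ → 456 = 849.4 − 1ξ, giving ξ = 393.4 lbmol/h.
Outlet amounts (n = n₀ + ν ξ):
  D: 849.4 − 1(393.4) = 456
  E: 0 + 2(393.4) = 786.8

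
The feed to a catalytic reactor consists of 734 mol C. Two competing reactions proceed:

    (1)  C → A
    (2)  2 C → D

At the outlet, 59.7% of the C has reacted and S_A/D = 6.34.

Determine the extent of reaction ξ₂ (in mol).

Conversion of C: C consumed = 0.597 × 734 = 438.2 mol = 1ξ₁ + 2ξ₂.
Selectivity: 1ξ₁ / (1ξ₂) = 6.34 → ξ₁ = 6.34 ξ₂.
Substitute: (1·6.34 + 2) ξ₂ = 438.2 → ξ₂ = 52.54 mol, ξ₁ = 333.1 mol.
Outlet amounts (n = n₀ + Σ ν·ξ):
  C: 734 − 1(333.1) − 2(52.54) = 295.8
  A: 0 + 1(333.1) = 333.1
  D: 0 + 1(52.54) = 52.54

ξ₂ = 52.5 mol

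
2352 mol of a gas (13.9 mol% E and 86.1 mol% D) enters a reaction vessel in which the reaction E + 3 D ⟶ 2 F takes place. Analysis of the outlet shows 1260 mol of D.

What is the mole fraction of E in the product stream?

0.039

For D: n = n₀ − 3ξ → 1260 = 2025 − 3ξ, giving ξ = 255 mol.
Outlet amounts (n = n₀ + ν ξ):
  E: 326.9 − 1(255) = 71.9
  D: 2025 − 3(255) = 1260
  F: 0 + 2(255) = 510
Total out = 1842 mol; y_E = 71.9 / 1842 = 0.03904.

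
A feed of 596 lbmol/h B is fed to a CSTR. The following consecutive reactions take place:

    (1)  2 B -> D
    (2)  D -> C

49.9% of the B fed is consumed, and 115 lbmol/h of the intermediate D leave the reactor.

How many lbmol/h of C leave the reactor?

33.7 lbmol/h

Conversion of B: B consumed = 2ξ₁ = 0.499 × 596 → ξ₁ = 148.7 lbmol/h.
D balance: n_D = 0 + 1ξ₁ − 1ξ₂ = 115 → ξ₂ = (1·148.7 − 115)/1 = 33.7 lbmol/h.
Outlet amounts (n = n₀ + Σ ν·ξ):
  B: 596 − 2(148.7) = 298.6
  D: 0 + 1(148.7) − 1(33.7) = 115
  C: 0 + 1(33.7) = 33.7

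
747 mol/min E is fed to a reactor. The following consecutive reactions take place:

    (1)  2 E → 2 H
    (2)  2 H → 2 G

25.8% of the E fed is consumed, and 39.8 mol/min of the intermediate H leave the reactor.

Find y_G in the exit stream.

0.205

Conversion of E: E consumed = 2ξ₁ = 0.258 × 747 → ξ₁ = 96.36 mol/min.
H balance: n_H = 0 + 2ξ₁ − 2ξ₂ = 39.8 → ξ₂ = (2·96.36 − 39.8)/2 = 76.46 mol/min.
Outlet amounts (n = n₀ + Σ ν·ξ):
  E: 747 − 2(96.36) = 554.3
  H: 0 + 2(96.36) − 2(76.46) = 39.8
  G: 0 + 2(76.46) = 152.9
Total out = 747 mol/min; y_G = 152.9 / 747 = 0.2047.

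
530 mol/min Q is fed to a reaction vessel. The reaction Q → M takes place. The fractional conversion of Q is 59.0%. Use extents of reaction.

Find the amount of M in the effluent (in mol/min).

313 mol/min

Q reacted = 0.59 × 530 = 312.7 mol/min; ν_Q = −1, so ξ = 312.7/1 = 312.7 mol/min.
Outlet amounts (n = n₀ + ν ξ):
  Q: 530 − 1(312.7) = 217.3
  M: 0 + 1(312.7) = 312.7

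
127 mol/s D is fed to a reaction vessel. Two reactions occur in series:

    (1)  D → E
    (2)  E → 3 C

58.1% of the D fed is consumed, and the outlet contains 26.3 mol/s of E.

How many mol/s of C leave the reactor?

142 mol/s

Conversion of D: D consumed = 1ξ₁ = 0.581 × 127 → ξ₁ = 73.79 mol/s.
E balance: n_E = 0 + 1ξ₁ − 1ξ₂ = 26.3 → ξ₂ = (1·73.79 − 26.3)/1 = 47.49 mol/s.
Outlet amounts (n = n₀ + Σ ν·ξ):
  D: 127 − 1(73.79) = 53.21
  E: 0 + 1(73.79) − 1(47.49) = 26.3
  C: 0 + 3(47.49) = 142.5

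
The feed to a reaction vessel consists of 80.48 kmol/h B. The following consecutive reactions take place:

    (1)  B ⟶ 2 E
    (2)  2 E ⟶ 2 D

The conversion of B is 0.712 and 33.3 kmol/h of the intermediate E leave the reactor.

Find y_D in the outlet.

0.59

Conversion of B: B consumed = 1ξ₁ = 0.712 × 80.48 → ξ₁ = 57.3 kmol/h.
E balance: n_E = 0 + 2ξ₁ − 2ξ₂ = 33.3 → ξ₂ = (2·57.3 − 33.3)/2 = 40.65 kmol/h.
Outlet amounts (n = n₀ + Σ ν·ξ):
  B: 80.48 − 1(57.3) = 23.18
  E: 0 + 2(57.3) − 2(40.65) = 33.3
  D: 0 + 2(40.65) = 81.3
Total out = 137.8 kmol/h; y_D = 81.3 / 137.8 = 0.5901.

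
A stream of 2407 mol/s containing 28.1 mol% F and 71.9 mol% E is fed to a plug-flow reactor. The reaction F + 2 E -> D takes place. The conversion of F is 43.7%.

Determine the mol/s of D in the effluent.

296 mol/s

F reacted = 0.437 × 676.4 = 295.6 mol/s; ν_F = −1, so ξ = 295.6/1 = 295.6 mol/s.
Outlet amounts (n = n₀ + ν ξ):
  F: 676.4 − 1(295.6) = 380.8
  E: 1731 − 2(295.6) = 1139
  D: 0 + 1(295.6) = 295.6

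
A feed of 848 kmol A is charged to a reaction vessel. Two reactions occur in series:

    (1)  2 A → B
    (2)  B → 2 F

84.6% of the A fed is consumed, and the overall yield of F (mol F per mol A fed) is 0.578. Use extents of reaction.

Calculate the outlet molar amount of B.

Conversion of A: A consumed = 2ξ₁ = 0.846 × 848 → ξ₁ = 358.7 kmol.
Yield of F: 2ξ₂ / 848 = 0.578 → ξ₂ = 245.1 kmol.
Outlet amounts (n = n₀ + Σ ν·ξ):
  A: 848 − 2(358.7) = 130.6
  B: 0 + 1(358.7) − 1(245.1) = 113.6
  F: 0 + 2(245.1) = 490.1

114 kmol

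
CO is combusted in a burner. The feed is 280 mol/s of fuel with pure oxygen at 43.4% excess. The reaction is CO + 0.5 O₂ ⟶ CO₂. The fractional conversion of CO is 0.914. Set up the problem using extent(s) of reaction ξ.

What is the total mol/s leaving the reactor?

Stoichiometric O₂ = 0.5 × 280 = 140 mol/s; O₂ fed = 140 × 1.434 = 200.8 mol/s.
Fuel reacted = 0.914 × 280 → ξ = 255.9 mol/s.
Outlet (n = n₀ + ν ξ):
  CO: 280 − 1(255.9) = 24.08
  O₂: 200.8 − 0.5(255.9) = 72.8
  CO₂: 0 + 1(255.9) = 255.9
Total out = 24.08 + 72.8 + 255.9 = 352.8 mol/s.

353 mol/s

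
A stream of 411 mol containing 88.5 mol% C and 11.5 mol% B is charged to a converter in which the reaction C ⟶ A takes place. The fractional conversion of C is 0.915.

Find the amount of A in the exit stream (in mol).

C reacted = 0.915 × 363.7 = 332.8 mol; ν_C = −1, so ξ = 332.8/1 = 332.8 mol.
Outlet amounts (n = n₀ + ν ξ):
  C: 363.7 − 1(332.8) = 30.92
  A: 0 + 1(332.8) = 332.8
  B: 47.27 (inert)

333 mol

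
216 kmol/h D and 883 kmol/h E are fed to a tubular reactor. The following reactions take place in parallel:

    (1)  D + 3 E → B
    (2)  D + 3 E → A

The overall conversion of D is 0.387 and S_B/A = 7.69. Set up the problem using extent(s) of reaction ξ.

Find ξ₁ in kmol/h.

Conversion of D: D consumed = 0.387 × 216 = 83.59 kmol/h = 1ξ₁ + 1ξ₂.
Selectivity: 1ξ₁ / (1ξ₂) = 7.69 → ξ₁ = 7.69 ξ₂.
Substitute: (1·7.69 + 1) ξ₂ = 83.59 → ξ₂ = 9.619 kmol/h, ξ₁ = 73.97 kmol/h.
Outlet amounts (n = n₀ + Σ ν·ξ):
  D: 216 − 1(73.97) − 1(9.619) = 132.4
  E: 883 − 3(73.97) − 3(9.619) = 632.2
  B: 0 + 1(73.97) = 73.97
  A: 0 + 1(9.619) = 9.619

ξ₁ = 74 kmol/h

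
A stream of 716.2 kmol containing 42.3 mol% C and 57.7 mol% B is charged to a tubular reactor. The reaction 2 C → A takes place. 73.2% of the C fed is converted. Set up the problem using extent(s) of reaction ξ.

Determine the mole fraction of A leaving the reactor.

0.183

C reacted = 0.732 × 303 = 221.8 kmol; ν_C = −2, so ξ = 221.8/2 = 110.9 kmol.
Outlet amounts (n = n₀ + ν ξ):
  C: 303 − 2(110.9) = 81.19
  A: 0 + 1(110.9) = 110.9
  B: 413.2 (inert)
Total out = 605.3 kmol; y_A = 110.9 / 605.3 = 0.1832.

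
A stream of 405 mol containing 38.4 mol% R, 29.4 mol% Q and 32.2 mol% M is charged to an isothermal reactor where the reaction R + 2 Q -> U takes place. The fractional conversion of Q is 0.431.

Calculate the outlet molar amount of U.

Q reacted = 0.431 × 119.1 = 51.32 mol; ν_Q = −2, so ξ = 51.32/2 = 25.66 mol.
Outlet amounts (n = n₀ + ν ξ):
  R: 155.5 − 1(25.66) = 129.9
  Q: 119.1 − 2(25.66) = 67.75
  U: 0 + 1(25.66) = 25.66
  M: 130.4 (inert)

25.7 mol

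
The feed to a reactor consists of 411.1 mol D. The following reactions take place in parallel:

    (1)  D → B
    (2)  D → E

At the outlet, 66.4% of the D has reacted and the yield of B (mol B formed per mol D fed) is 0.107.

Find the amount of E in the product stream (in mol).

229 mol

Yield of B: 1ξ₁ / 411.1 = 0.107 → ξ₁ = 43.99 mol.
Conversion of D: 1ξ₁ + 1ξ₂ = 0.664 × 411.1 = 273 → ξ₂ = 229 mol.
Outlet amounts (n = n₀ + Σ ν·ξ):
  D: 411.1 − 1(43.99) − 1(229) = 138.1
  B: 0 + 1(43.99) = 43.99
  E: 0 + 1(229) = 229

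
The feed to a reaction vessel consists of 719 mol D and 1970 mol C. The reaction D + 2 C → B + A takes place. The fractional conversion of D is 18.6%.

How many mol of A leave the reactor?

D reacted = 0.186 × 719 = 133.7 mol; ν_D = −1, so ξ = 133.7/1 = 133.7 mol.
Outlet amounts (n = n₀ + ν ξ):
  D: 719 − 1(133.7) = 585.3
  C: 1970 − 2(133.7) = 1703
  B: 0 + 1(133.7) = 133.7
  A: 0 + 1(133.7) = 133.7

134 mol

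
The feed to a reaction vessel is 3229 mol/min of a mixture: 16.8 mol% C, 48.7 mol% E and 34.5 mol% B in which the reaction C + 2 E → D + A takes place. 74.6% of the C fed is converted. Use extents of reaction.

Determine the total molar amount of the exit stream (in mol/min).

C reacted = 0.746 × 542.5 = 404.7 mol/min; ν_C = −1, so ξ = 404.7/1 = 404.7 mol/min.
Outlet amounts (n = n₀ + ν ξ):
  C: 542.5 − 1(404.7) = 137.8
  E: 1573 − 2(404.7) = 763.2
  D: 0 + 1(404.7) = 404.7
  A: 0 + 1(404.7) = 404.7
  B: 1114 (inert)
Total out = 137.8 + 763.2 + 404.7 + 404.7 + 1114 = 2824 mol/min.

2820 mol/min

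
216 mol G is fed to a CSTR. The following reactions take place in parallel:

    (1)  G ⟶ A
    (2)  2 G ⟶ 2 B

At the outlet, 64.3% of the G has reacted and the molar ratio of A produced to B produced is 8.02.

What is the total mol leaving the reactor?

216 mol

Conversion of G: G consumed = 0.643 × 216 = 138.9 mol = 1ξ₁ + 2ξ₂.
Selectivity: 1ξ₁ / (2ξ₂) = 8.02 → ξ₁ = 16.04 ξ₂.
Substitute: (1·16.04 + 2) ξ₂ = 138.9 → ξ₂ = 7.699 mol, ξ₁ = 123.5 mol.
Outlet amounts (n = n₀ + Σ ν·ξ):
  G: 216 − 1(123.5) − 2(7.699) = 77.11
  A: 0 + 1(123.5) = 123.5
  B: 0 + 2(7.699) = 15.4
Total out = 77.11 + 123.5 + 15.4 = 216 mol.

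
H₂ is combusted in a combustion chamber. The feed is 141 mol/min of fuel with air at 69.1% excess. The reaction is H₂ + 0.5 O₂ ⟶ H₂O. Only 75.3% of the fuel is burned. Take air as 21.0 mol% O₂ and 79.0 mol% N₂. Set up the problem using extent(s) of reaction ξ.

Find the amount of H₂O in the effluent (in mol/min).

Stoichiometric O₂ = 0.5 × 141 = 70.5 mol/min; O₂ fed = 70.5 × 1.691 = 119.2 mol/min.
N₂ fed = 119.2 × 79/21 = 448.5 mol/min.
Fuel reacted = 0.753 × 141 → ξ = 106.2 mol/min.
Outlet (n = n₀ + ν ξ):
  H₂: 141 − 1(106.2) = 34.83
  O₂: 119.2 − 0.5(106.2) = 66.13
  N₂: 448.5 (inert)
  H₂O: 0 + 1(106.2) = 106.2

106 mol/min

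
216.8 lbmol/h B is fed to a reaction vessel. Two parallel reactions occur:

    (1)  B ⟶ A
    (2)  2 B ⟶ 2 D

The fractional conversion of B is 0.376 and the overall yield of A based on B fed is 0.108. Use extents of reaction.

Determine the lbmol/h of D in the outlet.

58.1 lbmol/h

Yield of A: 1ξ₁ / 216.8 = 0.108 → ξ₁ = 23.41 lbmol/h.
Conversion of B: 1ξ₁ + 2ξ₂ = 0.376 × 216.8 = 81.52 → ξ₂ = 29.05 lbmol/h.
Outlet amounts (n = n₀ + Σ ν·ξ):
  B: 216.8 − 1(23.41) − 2(29.05) = 135.3
  A: 0 + 1(23.41) = 23.41
  D: 0 + 2(29.05) = 58.1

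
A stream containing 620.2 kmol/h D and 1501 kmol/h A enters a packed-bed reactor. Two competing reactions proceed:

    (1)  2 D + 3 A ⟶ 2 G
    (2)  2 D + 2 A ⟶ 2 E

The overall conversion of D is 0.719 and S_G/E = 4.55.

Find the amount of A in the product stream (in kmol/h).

872 kmol/h

Conversion of D: D consumed = 0.719 × 620.2 = 445.9 kmol/h = 2ξ₁ + 2ξ₂.
Selectivity: 2ξ₁ / (2ξ₂) = 4.55 → ξ₁ = 4.55 ξ₂.
Substitute: (2·4.55 + 2) ξ₂ = 445.9 → ξ₂ = 40.17 kmol/h, ξ₁ = 182.8 kmol/h.
Outlet amounts (n = n₀ + Σ ν·ξ):
  D: 620.2 − 2(182.8) − 2(40.17) = 174.3
  A: 1501 − 3(182.8) − 2(40.17) = 872.3
  G: 0 + 2(182.8) = 365.6
  E: 0 + 2(40.17) = 80.35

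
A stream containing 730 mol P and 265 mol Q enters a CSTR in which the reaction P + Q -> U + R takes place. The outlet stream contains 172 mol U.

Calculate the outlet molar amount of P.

558 mol

For U: n = n₀ + 1ξ → 172 = 0 + 1ξ, giving ξ = 172 mol.
Outlet amounts (n = n₀ + ν ξ):
  P: 730 − 1(172) = 558
  Q: 265 − 1(172) = 93
  U: 0 + 1(172) = 172
  R: 0 + 1(172) = 172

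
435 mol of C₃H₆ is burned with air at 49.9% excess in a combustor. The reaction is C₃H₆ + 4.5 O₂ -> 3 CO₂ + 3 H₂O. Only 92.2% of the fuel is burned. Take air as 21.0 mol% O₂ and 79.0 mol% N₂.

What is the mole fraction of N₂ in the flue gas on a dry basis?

Stoichiometric O₂ = 4.5 × 435 = 1958 mol; O₂ fed = 1958 × 1.499 = 2934 mol.
N₂ fed = 2934 × 79/21 = 11040 mol.
Fuel reacted = 0.922 × 435 → ξ = 401.1 mol.
Outlet (n = n₀ + ν ξ):
  C₃H₆: 435 − 1(401.1) = 33.93
  O₂: 2934 − 4.5(401.1) = 1129
  N₂: 11040 (inert)
  CO₂: 0 + 3(401.1) = 1203
  H₂O: 0 + 3(401.1) = 1203
Dry total = 13410 mol; y_N₂ (dry) = 11040 / 13410 = 0.8235.

0.823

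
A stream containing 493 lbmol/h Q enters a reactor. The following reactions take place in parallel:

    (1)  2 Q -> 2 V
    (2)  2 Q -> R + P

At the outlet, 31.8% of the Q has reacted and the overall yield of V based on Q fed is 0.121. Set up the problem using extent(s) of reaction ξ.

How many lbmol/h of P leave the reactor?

48.6 lbmol/h

Yield of V: 2ξ₁ / 493 = 0.121 → ξ₁ = 29.83 lbmol/h.
Conversion of Q: 2ξ₁ + 2ξ₂ = 0.318 × 493 = 156.8 → ξ₂ = 48.56 lbmol/h.
Outlet amounts (n = n₀ + Σ ν·ξ):
  Q: 493 − 2(29.83) − 2(48.56) = 336.2
  V: 0 + 2(29.83) = 59.65
  R: 0 + 1(48.56) = 48.56
  P: 0 + 1(48.56) = 48.56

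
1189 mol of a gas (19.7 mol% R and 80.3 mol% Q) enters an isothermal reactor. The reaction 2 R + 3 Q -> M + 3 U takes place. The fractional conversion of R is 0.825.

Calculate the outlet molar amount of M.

96.6 mol

R reacted = 0.825 × 234.2 = 193.2 mol; ν_R = −2, so ξ = 193.2/2 = 96.62 mol.
Outlet amounts (n = n₀ + ν ξ):
  R: 234.2 − 2(96.62) = 40.99
  Q: 954.8 − 3(96.62) = 664.9
  M: 0 + 1(96.62) = 96.62
  U: 0 + 3(96.62) = 289.9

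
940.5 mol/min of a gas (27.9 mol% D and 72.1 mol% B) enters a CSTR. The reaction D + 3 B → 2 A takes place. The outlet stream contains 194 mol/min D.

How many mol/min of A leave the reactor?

137 mol/min

For D: n = n₀ − 1ξ → 194 = 262.4 − 1ξ, giving ξ = 68.4 mol/min.
Outlet amounts (n = n₀ + ν ξ):
  D: 262.4 − 1(68.4) = 194
  B: 678.1 − 3(68.4) = 472.9
  A: 0 + 2(68.4) = 136.8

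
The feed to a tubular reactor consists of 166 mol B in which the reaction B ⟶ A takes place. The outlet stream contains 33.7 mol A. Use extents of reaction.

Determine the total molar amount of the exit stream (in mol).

166 mol

For A: n = n₀ + 1ξ → 33.7 = 0 + 1ξ, giving ξ = 33.7 mol.
Outlet amounts (n = n₀ + ν ξ):
  B: 166 − 1(33.7) = 132.3
  A: 0 + 1(33.7) = 33.7
Total out = 132.3 + 33.7 = 166 mol.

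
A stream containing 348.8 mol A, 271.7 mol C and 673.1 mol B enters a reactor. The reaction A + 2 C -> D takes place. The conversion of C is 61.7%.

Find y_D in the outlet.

0.0744

C reacted = 0.617 × 271.7 = 167.6 mol; ν_C = −2, so ξ = 167.6/2 = 83.82 mol.
Outlet amounts (n = n₀ + ν ξ):
  A: 348.8 − 1(83.82) = 265
  C: 271.7 − 2(83.82) = 104.1
  D: 0 + 1(83.82) = 83.82
  B: 673.1 (inert)
Total out = 1126 mol; y_D = 83.82 / 1126 = 0.07444.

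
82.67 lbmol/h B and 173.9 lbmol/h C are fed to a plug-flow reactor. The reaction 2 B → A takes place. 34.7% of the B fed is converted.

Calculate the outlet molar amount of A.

14.3 lbmol/h

B reacted = 0.347 × 82.67 = 28.69 lbmol/h; ν_B = −2, so ξ = 28.69/2 = 14.34 lbmol/h.
Outlet amounts (n = n₀ + ν ξ):
  B: 82.67 − 2(14.34) = 53.98
  A: 0 + 1(14.34) = 14.34
  C: 173.9 (inert)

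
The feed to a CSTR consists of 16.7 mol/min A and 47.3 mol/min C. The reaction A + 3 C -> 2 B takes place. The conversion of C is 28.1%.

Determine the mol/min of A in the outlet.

C reacted = 0.281 × 47.3 = 13.29 mol/min; ν_C = −3, so ξ = 13.29/3 = 4.43 mol/min.
Outlet amounts (n = n₀ + ν ξ):
  A: 16.7 − 1(4.43) = 12.27
  C: 47.3 − 3(4.43) = 34.01
  B: 0 + 2(4.43) = 8.861

12.3 mol/min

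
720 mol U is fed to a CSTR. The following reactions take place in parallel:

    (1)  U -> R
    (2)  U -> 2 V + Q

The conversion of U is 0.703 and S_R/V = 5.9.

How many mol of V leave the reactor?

79.1 mol

Conversion of U: U consumed = 0.703 × 720 = 506.2 mol = 1ξ₁ + 1ξ₂.
Selectivity: 1ξ₁ / (2ξ₂) = 5.9 → ξ₁ = 11.8 ξ₂.
Substitute: (1·11.8 + 1) ξ₂ = 506.2 → ξ₂ = 39.54 mol, ξ₁ = 466.6 mol.
Outlet amounts (n = n₀ + Σ ν·ξ):
  U: 720 − 1(466.6) − 1(39.54) = 213.8
  R: 0 + 1(466.6) = 466.6
  V: 0 + 2(39.54) = 79.09
  Q: 0 + 1(39.54) = 39.54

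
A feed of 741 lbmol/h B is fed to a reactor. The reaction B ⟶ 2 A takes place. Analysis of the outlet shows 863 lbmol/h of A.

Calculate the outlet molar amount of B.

For A: n = n₀ + 2ξ → 863 = 0 + 2ξ, giving ξ = 431.5 lbmol/h.
Outlet amounts (n = n₀ + ν ξ):
  B: 741 − 1(431.5) = 309.5
  A: 0 + 2(431.5) = 863

310 lbmol/h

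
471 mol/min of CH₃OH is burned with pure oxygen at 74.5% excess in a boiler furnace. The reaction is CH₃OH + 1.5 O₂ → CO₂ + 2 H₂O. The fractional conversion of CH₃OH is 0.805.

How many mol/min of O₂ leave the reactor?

664 mol/min

Stoichiometric O₂ = 1.5 × 471 = 706.5 mol/min; O₂ fed = 706.5 × 1.745 = 1233 mol/min.
Fuel reacted = 0.805 × 471 → ξ = 379.2 mol/min.
Outlet (n = n₀ + ν ξ):
  CH₃OH: 471 − 1(379.2) = 91.84
  O₂: 1233 − 1.5(379.2) = 664.1
  CO₂: 0 + 1(379.2) = 379.2
  H₂O: 0 + 2(379.2) = 758.3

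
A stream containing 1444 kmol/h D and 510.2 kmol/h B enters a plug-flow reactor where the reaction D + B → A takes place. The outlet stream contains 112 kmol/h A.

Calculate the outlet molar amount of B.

398 kmol/h

For A: n = n₀ + 1ξ → 112 = 0 + 1ξ, giving ξ = 112 kmol/h.
Outlet amounts (n = n₀ + ν ξ):
  D: 1444 − 1(112) = 1332
  B: 510.2 − 1(112) = 398.2
  A: 0 + 1(112) = 112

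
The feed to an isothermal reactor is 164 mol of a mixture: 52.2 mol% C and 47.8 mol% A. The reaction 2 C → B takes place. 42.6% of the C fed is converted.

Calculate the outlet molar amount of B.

18.2 mol

C reacted = 0.426 × 85.61 = 36.47 mol; ν_C = −2, so ξ = 36.47/2 = 18.23 mol.
Outlet amounts (n = n₀ + ν ξ):
  C: 85.61 − 2(18.23) = 49.14
  B: 0 + 1(18.23) = 18.23
  A: 78.39 (inert)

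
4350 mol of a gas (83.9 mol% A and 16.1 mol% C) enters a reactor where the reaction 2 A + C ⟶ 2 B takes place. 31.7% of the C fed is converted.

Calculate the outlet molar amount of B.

444 mol

C reacted = 0.317 × 700.4 = 222 mol; ν_C = −1, so ξ = 222/1 = 222 mol.
Outlet amounts (n = n₀ + ν ξ):
  A: 3650 − 2(222) = 3206
  C: 700.4 − 1(222) = 478.3
  B: 0 + 2(222) = 444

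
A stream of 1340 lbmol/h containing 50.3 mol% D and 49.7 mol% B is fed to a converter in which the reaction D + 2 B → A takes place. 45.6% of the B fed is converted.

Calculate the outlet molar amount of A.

152 lbmol/h

B reacted = 0.456 × 666 = 303.7 lbmol/h; ν_B = −2, so ξ = 303.7/2 = 151.8 lbmol/h.
Outlet amounts (n = n₀ + ν ξ):
  D: 674 − 1(151.8) = 522.2
  B: 666 − 2(151.8) = 362.3
  A: 0 + 1(151.8) = 151.8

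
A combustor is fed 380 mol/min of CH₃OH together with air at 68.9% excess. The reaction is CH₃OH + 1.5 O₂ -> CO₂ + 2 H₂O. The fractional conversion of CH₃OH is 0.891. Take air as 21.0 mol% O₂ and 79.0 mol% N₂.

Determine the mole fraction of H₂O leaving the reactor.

0.132

Stoichiometric O₂ = 1.5 × 380 = 570 mol/min; O₂ fed = 570 × 1.689 = 962.7 mol/min.
N₂ fed = 962.7 × 79/21 = 3622 mol/min.
Fuel reacted = 0.891 × 380 → ξ = 338.6 mol/min.
Outlet (n = n₀ + ν ξ):
  CH₃OH: 380 − 1(338.6) = 41.42
  O₂: 962.7 − 1.5(338.6) = 454.9
  N₂: 3622 (inert)
  CO₂: 0 + 1(338.6) = 338.6
  H₂O: 0 + 2(338.6) = 677.2
Total out = 5134 mol/min; y_H₂O = 677.2 / 5134 = 0.1319.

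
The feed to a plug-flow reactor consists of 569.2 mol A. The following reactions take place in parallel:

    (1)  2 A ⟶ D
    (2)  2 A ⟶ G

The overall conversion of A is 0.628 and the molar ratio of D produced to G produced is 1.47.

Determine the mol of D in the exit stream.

Conversion of A: A consumed = 0.628 × 569.2 = 357.5 mol = 2ξ₁ + 2ξ₂.
Selectivity: 1ξ₁ / (1ξ₂) = 1.47 → ξ₁ = 1.47 ξ₂.
Substitute: (2·1.47 + 2) ξ₂ = 357.5 → ξ₂ = 72.36 mol, ξ₁ = 106.4 mol.
Outlet amounts (n = n₀ + Σ ν·ξ):
  A: 569.2 − 2(106.4) − 2(72.36) = 211.7
  D: 0 + 1(106.4) = 106.4
  G: 0 + 1(72.36) = 72.36

106 mol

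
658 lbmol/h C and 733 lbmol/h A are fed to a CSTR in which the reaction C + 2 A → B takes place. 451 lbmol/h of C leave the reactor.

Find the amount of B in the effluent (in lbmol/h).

207 lbmol/h

For C: n = n₀ − 1ξ → 451 = 658 − 1ξ, giving ξ = 207 lbmol/h.
Outlet amounts (n = n₀ + ν ξ):
  C: 658 − 1(207) = 451
  A: 733 − 2(207) = 319
  B: 0 + 1(207) = 207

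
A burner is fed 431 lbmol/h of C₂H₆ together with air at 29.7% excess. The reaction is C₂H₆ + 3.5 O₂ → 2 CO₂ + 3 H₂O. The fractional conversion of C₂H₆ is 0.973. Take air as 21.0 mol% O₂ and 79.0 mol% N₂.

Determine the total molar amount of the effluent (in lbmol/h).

9960 lbmol/h

Stoichiometric O₂ = 3.5 × 431 = 1508 lbmol/h; O₂ fed = 1508 × 1.297 = 1957 lbmol/h.
N₂ fed = 1957 × 79/21 = 7360 lbmol/h.
Fuel reacted = 0.973 × 431 → ξ = 419.4 lbmol/h.
Outlet (n = n₀ + ν ξ):
  C₂H₆: 431 − 1(419.4) = 11.64
  O₂: 1957 − 3.5(419.4) = 488.8
  N₂: 7360 (inert)
  CO₂: 0 + 2(419.4) = 838.7
  H₂O: 0 + 3(419.4) = 1258
Total out = 11.64 + 488.8 + 7360 + 838.7 + 1258 = 9957 lbmol/h.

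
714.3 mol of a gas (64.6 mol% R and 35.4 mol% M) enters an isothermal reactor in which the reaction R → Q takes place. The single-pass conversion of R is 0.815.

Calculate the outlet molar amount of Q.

R reacted = 0.815 × 461.4 = 376.1 mol; ν_R = −1, so ξ = 376.1/1 = 376.1 mol.
Outlet amounts (n = n₀ + ν ξ):
  R: 461.4 − 1(376.1) = 85.37
  Q: 0 + 1(376.1) = 376.1
  M: 252.9 (inert)

376 mol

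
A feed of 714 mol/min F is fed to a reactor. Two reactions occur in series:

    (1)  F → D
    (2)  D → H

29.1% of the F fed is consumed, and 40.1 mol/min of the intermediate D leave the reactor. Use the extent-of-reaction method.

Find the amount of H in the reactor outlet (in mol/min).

168 mol/min

Conversion of F: F consumed = 1ξ₁ = 0.291 × 714 → ξ₁ = 207.8 mol/min.
D balance: n_D = 0 + 1ξ₁ − 1ξ₂ = 40.1 → ξ₂ = (1·207.8 − 40.1)/1 = 167.7 mol/min.
Outlet amounts (n = n₀ + Σ ν·ξ):
  F: 714 − 1(207.8) = 506.2
  D: 0 + 1(207.8) − 1(167.7) = 40.1
  H: 0 + 1(167.7) = 167.7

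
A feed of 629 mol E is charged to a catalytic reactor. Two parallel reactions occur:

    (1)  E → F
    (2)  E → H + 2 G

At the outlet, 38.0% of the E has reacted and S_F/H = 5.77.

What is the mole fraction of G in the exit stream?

0.101

Conversion of E: E consumed = 0.38 × 629 = 239 mol = 1ξ₁ + 1ξ₂.
Selectivity: 1ξ₁ / (1ξ₂) = 5.77 → ξ₁ = 5.77 ξ₂.
Substitute: (1·5.77 + 1) ξ₂ = 239 → ξ₂ = 35.31 mol, ξ₁ = 203.7 mol.
Outlet amounts (n = n₀ + Σ ν·ξ):
  E: 629 − 1(203.7) − 1(35.31) = 390
  F: 0 + 1(203.7) = 203.7
  H: 0 + 1(35.31) = 35.31
  G: 0 + 2(35.31) = 70.61
Total out = 699.6 mol; y_G = 70.61 / 699.6 = 0.1009.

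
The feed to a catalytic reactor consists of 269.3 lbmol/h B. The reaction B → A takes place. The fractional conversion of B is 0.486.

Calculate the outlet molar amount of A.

131 lbmol/h

B reacted = 0.486 × 269.3 = 130.9 lbmol/h; ν_B = −1, so ξ = 130.9/1 = 130.9 lbmol/h.
Outlet amounts (n = n₀ + ν ξ):
  B: 269.3 − 1(130.9) = 138.4
  A: 0 + 1(130.9) = 130.9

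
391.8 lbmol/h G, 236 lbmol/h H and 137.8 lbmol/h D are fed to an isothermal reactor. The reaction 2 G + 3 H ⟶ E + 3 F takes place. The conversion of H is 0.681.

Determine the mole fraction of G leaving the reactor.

H reacted = 0.681 × 236 = 160.7 lbmol/h; ν_H = −3, so ξ = 160.7/3 = 53.57 lbmol/h.
Outlet amounts (n = n₀ + ν ξ):
  G: 391.8 − 2(53.57) = 284.7
  H: 236 − 3(53.57) = 75.28
  E: 0 + 1(53.57) = 53.57
  F: 0 + 3(53.57) = 160.7
  D: 137.8 (inert)
Total out = 712 lbmol/h; y_G = 284.7 / 712 = 0.3998.

0.4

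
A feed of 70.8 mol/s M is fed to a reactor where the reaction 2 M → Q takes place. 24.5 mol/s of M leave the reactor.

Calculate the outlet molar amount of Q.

For M: n = n₀ − 2ξ → 24.5 = 70.8 − 2ξ, giving ξ = 23.15 mol/s.
Outlet amounts (n = n₀ + ν ξ):
  M: 70.8 − 2(23.15) = 24.5
  Q: 0 + 1(23.15) = 23.15

23.1 mol/s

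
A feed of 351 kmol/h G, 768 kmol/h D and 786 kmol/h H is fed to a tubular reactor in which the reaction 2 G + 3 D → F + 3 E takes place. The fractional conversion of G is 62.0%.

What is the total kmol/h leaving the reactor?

1800 kmol/h

G reacted = 0.62 × 351 = 217.6 kmol/h; ν_G = −2, so ξ = 217.6/2 = 108.8 kmol/h.
Outlet amounts (n = n₀ + ν ξ):
  G: 351 − 2(108.8) = 133.4
  D: 768 − 3(108.8) = 441.6
  F: 0 + 1(108.8) = 108.8
  E: 0 + 3(108.8) = 326.4
  H: 786 (inert)
Total out = 133.4 + 441.6 + 108.8 + 326.4 + 786 = 1796 kmol/h.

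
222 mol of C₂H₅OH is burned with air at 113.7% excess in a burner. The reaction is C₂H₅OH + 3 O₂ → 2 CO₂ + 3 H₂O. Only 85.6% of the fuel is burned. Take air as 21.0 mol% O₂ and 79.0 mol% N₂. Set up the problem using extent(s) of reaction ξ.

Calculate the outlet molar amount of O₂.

853 mol

Stoichiometric O₂ = 3 × 222 = 666 mol; O₂ fed = 666 × 2.137 = 1423 mol.
N₂ fed = 1423 × 79/21 = 5354 mol.
Fuel reacted = 0.856 × 222 → ξ = 190 mol.
Outlet (n = n₀ + ν ξ):
  C₂H₅OH: 222 − 1(190) = 31.97
  O₂: 1423 − 3(190) = 853.1
  N₂: 5354 (inert)
  CO₂: 0 + 2(190) = 380.1
  H₂O: 0 + 3(190) = 570.1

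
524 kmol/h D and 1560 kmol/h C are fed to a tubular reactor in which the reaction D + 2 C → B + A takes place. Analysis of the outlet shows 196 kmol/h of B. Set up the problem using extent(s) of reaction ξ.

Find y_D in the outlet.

0.174

For B: n = n₀ + 1ξ → 196 = 0 + 1ξ, giving ξ = 196 kmol/h.
Outlet amounts (n = n₀ + ν ξ):
  D: 524 − 1(196) = 328
  C: 1560 − 2(196) = 1168
  B: 0 + 1(196) = 196
  A: 0 + 1(196) = 196
Total out = 1888 kmol/h; y_D = 328 / 1888 = 0.1737.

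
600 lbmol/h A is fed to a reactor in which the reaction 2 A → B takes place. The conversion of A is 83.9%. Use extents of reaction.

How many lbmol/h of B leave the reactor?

252 lbmol/h

A reacted = 0.839 × 600 = 503.4 lbmol/h; ν_A = −2, so ξ = 503.4/2 = 251.7 lbmol/h.
Outlet amounts (n = n₀ + ν ξ):
  A: 600 − 2(251.7) = 96.6
  B: 0 + 1(251.7) = 251.7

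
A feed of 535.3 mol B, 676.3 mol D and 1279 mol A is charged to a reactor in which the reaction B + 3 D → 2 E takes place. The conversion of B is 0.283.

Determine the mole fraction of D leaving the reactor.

B reacted = 0.283 × 535.3 = 151.5 mol; ν_B = −1, so ξ = 151.5/1 = 151.5 mol.
Outlet amounts (n = n₀ + ν ξ):
  B: 535.3 − 1(151.5) = 383.8
  D: 676.3 − 3(151.5) = 221.8
  E: 0 + 2(151.5) = 303
  A: 1279 (inert)
Total out = 2188 mol; y_D = 221.8 / 2188 = 0.1014.

0.101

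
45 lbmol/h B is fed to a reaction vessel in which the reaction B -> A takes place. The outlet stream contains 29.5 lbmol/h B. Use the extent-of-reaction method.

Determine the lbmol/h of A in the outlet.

For B: n = n₀ − 1ξ → 29.5 = 45 − 1ξ, giving ξ = 15.5 lbmol/h.
Outlet amounts (n = n₀ + ν ξ):
  B: 45 − 1(15.5) = 29.5
  A: 0 + 1(15.5) = 15.5

15.5 lbmol/h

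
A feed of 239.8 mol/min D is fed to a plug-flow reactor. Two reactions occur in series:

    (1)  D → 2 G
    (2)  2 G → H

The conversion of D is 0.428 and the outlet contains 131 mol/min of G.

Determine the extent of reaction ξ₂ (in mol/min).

Conversion of D: D consumed = 1ξ₁ = 0.428 × 239.8 → ξ₁ = 102.6 mol/min.
G balance: n_G = 0 + 2ξ₁ − 2ξ₂ = 131 → ξ₂ = (2·102.6 − 131)/2 = 37.13 mol/min.
Outlet amounts (n = n₀ + Σ ν·ξ):
  D: 239.8 − 1(102.6) = 137.2
  G: 0 + 2(102.6) − 2(37.13) = 131
  H: 0 + 1(37.13) = 37.13

ξ₂ = 37.1 mol/min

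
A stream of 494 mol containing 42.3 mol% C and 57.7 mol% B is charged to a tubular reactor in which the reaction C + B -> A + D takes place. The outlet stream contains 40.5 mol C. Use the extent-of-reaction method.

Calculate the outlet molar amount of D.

168 mol

For C: n = n₀ − 1ξ → 40.5 = 209 − 1ξ, giving ξ = 168.5 mol.
Outlet amounts (n = n₀ + ν ξ):
  C: 209 − 1(168.5) = 40.5
  B: 285 − 1(168.5) = 116.6
  A: 0 + 1(168.5) = 168.5
  D: 0 + 1(168.5) = 168.5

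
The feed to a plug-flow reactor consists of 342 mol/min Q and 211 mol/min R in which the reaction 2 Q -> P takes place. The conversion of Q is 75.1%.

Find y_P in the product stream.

0.302

Q reacted = 0.751 × 342 = 256.8 mol/min; ν_Q = −2, so ξ = 256.8/2 = 128.4 mol/min.
Outlet amounts (n = n₀ + ν ξ):
  Q: 342 − 2(128.4) = 85.16
  P: 0 + 1(128.4) = 128.4
  R: 211 (inert)
Total out = 424.6 mol/min; y_P = 128.4 / 424.6 = 0.3025.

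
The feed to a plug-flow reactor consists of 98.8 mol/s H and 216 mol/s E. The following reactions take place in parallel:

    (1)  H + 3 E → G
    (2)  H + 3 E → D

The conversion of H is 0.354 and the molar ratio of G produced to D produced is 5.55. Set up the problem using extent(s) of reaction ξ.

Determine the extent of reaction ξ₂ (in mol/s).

ξ₂ = 5.34 mol/s

Conversion of H: H consumed = 0.354 × 98.8 = 34.98 mol/s = 1ξ₁ + 1ξ₂.
Selectivity: 1ξ₁ / (1ξ₂) = 5.55 → ξ₁ = 5.55 ξ₂.
Substitute: (1·5.55 + 1) ξ₂ = 34.98 → ξ₂ = 5.34 mol/s, ξ₁ = 29.64 mol/s.
Outlet amounts (n = n₀ + Σ ν·ξ):
  H: 98.8 − 1(29.64) − 1(5.34) = 63.82
  E: 216 − 3(29.64) − 3(5.34) = 111.1
  G: 0 + 1(29.64) = 29.64
  D: 0 + 1(5.34) = 5.34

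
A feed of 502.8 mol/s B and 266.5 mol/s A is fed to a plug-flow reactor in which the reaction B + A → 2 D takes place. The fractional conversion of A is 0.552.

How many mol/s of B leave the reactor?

A reacted = 0.552 × 266.5 = 147.1 mol/s; ν_A = −1, so ξ = 147.1/1 = 147.1 mol/s.
Outlet amounts (n = n₀ + ν ξ):
  B: 502.8 − 1(147.1) = 355.7
  A: 266.5 − 1(147.1) = 119.4
  D: 0 + 2(147.1) = 294.2

356 mol/s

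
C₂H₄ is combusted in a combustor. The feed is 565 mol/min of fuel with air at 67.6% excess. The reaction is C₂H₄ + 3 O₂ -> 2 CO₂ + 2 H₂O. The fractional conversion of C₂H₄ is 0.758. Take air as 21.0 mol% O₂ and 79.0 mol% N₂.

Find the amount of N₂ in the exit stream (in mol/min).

10700 mol/min

Stoichiometric O₂ = 3 × 565 = 1695 mol/min; O₂ fed = 1695 × 1.676 = 2841 mol/min.
N₂ fed = 2841 × 79/21 = 10690 mol/min.
Fuel reacted = 0.758 × 565 → ξ = 428.3 mol/min.
Outlet (n = n₀ + ν ξ):
  C₂H₄: 565 − 1(428.3) = 136.7
  O₂: 2841 − 3(428.3) = 1556
  N₂: 10690 (inert)
  CO₂: 0 + 2(428.3) = 856.5
  H₂O: 0 + 2(428.3) = 856.5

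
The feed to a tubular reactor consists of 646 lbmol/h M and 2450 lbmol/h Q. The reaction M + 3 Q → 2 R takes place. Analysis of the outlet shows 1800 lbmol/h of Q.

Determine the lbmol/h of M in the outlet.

For Q: n = n₀ − 3ξ → 1800 = 2450 − 3ξ, giving ξ = 216.7 lbmol/h.
Outlet amounts (n = n₀ + ν ξ):
  M: 646 − 1(216.7) = 429.3
  Q: 2450 − 3(216.7) = 1800
  R: 0 + 2(216.7) = 433.3

429 lbmol/h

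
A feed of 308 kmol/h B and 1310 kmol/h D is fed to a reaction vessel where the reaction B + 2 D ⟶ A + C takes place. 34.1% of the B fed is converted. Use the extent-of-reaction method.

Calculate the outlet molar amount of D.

1100 kmol/h

B reacted = 0.341 × 308 = 105 kmol/h; ν_B = −1, so ξ = 105/1 = 105 kmol/h.
Outlet amounts (n = n₀ + ν ξ):
  B: 308 − 1(105) = 203
  D: 1310 − 2(105) = 1100
  A: 0 + 1(105) = 105
  C: 0 + 1(105) = 105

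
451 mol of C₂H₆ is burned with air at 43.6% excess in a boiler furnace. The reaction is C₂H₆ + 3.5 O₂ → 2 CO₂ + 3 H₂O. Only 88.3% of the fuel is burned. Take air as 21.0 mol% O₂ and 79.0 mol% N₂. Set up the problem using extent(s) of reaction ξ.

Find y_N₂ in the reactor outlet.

0.745

Stoichiometric O₂ = 3.5 × 451 = 1578 mol; O₂ fed = 1578 × 1.436 = 2267 mol.
N₂ fed = 2267 × 79/21 = 8527 mol.
Fuel reacted = 0.883 × 451 → ξ = 398.2 mol.
Outlet (n = n₀ + ν ξ):
  C₂H₆: 451 − 1(398.2) = 52.77
  O₂: 2267 − 3.5(398.2) = 872.9
  N₂: 8527 (inert)
  CO₂: 0 + 2(398.2) = 796.5
  H₂O: 0 + 3(398.2) = 1195
Total out = 11440 mol; y_N₂ = 8527 / 11440 = 0.7451.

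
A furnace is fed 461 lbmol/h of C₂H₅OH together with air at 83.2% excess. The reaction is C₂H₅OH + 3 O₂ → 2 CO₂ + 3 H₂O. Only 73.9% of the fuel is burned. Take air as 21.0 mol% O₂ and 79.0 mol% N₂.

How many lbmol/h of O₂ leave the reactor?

Stoichiometric O₂ = 3 × 461 = 1383 lbmol/h; O₂ fed = 1383 × 1.832 = 2534 lbmol/h.
N₂ fed = 2534 × 79/21 = 9531 lbmol/h.
Fuel reacted = 0.739 × 461 → ξ = 340.7 lbmol/h.
Outlet (n = n₀ + ν ξ):
  C₂H₅OH: 461 − 1(340.7) = 120.3
  O₂: 2534 − 3(340.7) = 1512
  N₂: 9531 (inert)
  CO₂: 0 + 2(340.7) = 681.4
  H₂O: 0 + 3(340.7) = 1022

1510 lbmol/h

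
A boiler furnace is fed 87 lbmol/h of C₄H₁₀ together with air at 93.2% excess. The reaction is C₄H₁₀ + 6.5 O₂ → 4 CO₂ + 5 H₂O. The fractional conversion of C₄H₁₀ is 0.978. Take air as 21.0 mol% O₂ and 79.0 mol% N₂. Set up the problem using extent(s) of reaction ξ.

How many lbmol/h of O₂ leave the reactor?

Stoichiometric O₂ = 6.5 × 87 = 565.5 lbmol/h; O₂ fed = 565.5 × 1.932 = 1093 lbmol/h.
N₂ fed = 1093 × 79/21 = 4110 lbmol/h.
Fuel reacted = 0.978 × 87 → ξ = 85.09 lbmol/h.
Outlet (n = n₀ + ν ξ):
  C₄H₁₀: 87 − 1(85.09) = 1.914
  O₂: 1093 − 6.5(85.09) = 539.5
  N₂: 4110 (inert)
  CO₂: 0 + 4(85.09) = 340.3
  H₂O: 0 + 5(85.09) = 425.4

539 lbmol/h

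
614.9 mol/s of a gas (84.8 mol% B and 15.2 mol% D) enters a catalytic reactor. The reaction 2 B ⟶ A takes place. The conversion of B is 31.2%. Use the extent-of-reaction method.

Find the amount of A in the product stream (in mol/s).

81.3 mol/s

B reacted = 0.312 × 521.4 = 162.7 mol/s; ν_B = −2, so ξ = 162.7/2 = 81.34 mol/s.
Outlet amounts (n = n₀ + ν ξ):
  B: 521.4 − 2(81.34) = 358.7
  A: 0 + 1(81.34) = 81.34
  D: 93.46 (inert)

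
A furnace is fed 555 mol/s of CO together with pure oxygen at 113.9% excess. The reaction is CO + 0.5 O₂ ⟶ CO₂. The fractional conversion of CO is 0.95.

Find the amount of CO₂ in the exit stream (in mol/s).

Stoichiometric O₂ = 0.5 × 555 = 277.5 mol/s; O₂ fed = 277.5 × 2.139 = 593.6 mol/s.
Fuel reacted = 0.95 × 555 → ξ = 527.2 mol/s.
Outlet (n = n₀ + ν ξ):
  CO: 555 − 1(527.2) = 27.75
  O₂: 593.6 − 0.5(527.2) = 329.9
  CO₂: 0 + 1(527.2) = 527.2

527 mol/s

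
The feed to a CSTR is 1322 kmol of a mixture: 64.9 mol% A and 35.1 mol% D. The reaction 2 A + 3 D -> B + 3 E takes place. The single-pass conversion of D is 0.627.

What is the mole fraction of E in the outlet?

0.237

D reacted = 0.627 × 464 = 290.9 kmol; ν_D = −3, so ξ = 290.9/3 = 96.98 kmol.
Outlet amounts (n = n₀ + ν ξ):
  A: 858 − 2(96.98) = 664
  D: 464 − 3(96.98) = 173.1
  B: 0 + 1(96.98) = 96.98
  E: 0 + 3(96.98) = 290.9
Total out = 1225 kmol; y_E = 290.9 / 1225 = 0.2375.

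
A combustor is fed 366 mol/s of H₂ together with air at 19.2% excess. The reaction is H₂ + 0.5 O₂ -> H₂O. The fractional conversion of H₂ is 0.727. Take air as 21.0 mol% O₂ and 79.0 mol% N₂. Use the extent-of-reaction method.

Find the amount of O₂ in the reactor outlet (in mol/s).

85.1 mol/s

Stoichiometric O₂ = 0.5 × 366 = 183 mol/s; O₂ fed = 183 × 1.192 = 218.1 mol/s.
N₂ fed = 218.1 × 79/21 = 820.6 mol/s.
Fuel reacted = 0.727 × 366 → ξ = 266.1 mol/s.
Outlet (n = n₀ + ν ξ):
  H₂: 366 − 1(266.1) = 99.92
  O₂: 218.1 − 0.5(266.1) = 85.09
  N₂: 820.6 (inert)
  H₂O: 0 + 1(266.1) = 266.1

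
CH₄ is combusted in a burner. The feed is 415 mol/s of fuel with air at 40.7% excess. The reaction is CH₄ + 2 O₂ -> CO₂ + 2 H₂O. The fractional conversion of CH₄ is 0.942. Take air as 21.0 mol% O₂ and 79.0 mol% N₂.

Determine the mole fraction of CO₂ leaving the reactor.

Stoichiometric O₂ = 2 × 415 = 830 mol/s; O₂ fed = 830 × 1.407 = 1168 mol/s.
N₂ fed = 1168 × 79/21 = 4393 mol/s.
Fuel reacted = 0.942 × 415 → ξ = 390.9 mol/s.
Outlet (n = n₀ + ν ξ):
  CH₄: 415 − 1(390.9) = 24.07
  O₂: 1168 − 2(390.9) = 385.9
  N₂: 4393 (inert)
  CO₂: 0 + 1(390.9) = 390.9
  H₂O: 0 + 2(390.9) = 781.9
Total out = 5976 mol/s; y_CO₂ = 390.9 / 5976 = 0.06542.

0.0654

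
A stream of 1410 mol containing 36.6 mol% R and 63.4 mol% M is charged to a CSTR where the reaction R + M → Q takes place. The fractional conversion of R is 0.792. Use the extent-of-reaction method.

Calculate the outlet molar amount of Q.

409 mol

R reacted = 0.792 × 516.1 = 408.7 mol; ν_R = −1, so ξ = 408.7/1 = 408.7 mol.
Outlet amounts (n = n₀ + ν ξ):
  R: 516.1 − 1(408.7) = 107.3
  M: 893.9 − 1(408.7) = 485.2
  Q: 0 + 1(408.7) = 408.7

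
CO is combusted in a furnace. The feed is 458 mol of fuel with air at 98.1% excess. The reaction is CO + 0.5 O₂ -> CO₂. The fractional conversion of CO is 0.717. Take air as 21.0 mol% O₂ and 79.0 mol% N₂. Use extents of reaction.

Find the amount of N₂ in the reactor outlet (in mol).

1710 mol

Stoichiometric O₂ = 0.5 × 458 = 229 mol; O₂ fed = 229 × 1.981 = 453.6 mol.
N₂ fed = 453.6 × 79/21 = 1707 mol.
Fuel reacted = 0.717 × 458 → ξ = 328.4 mol.
Outlet (n = n₀ + ν ξ):
  CO: 458 − 1(328.4) = 129.6
  O₂: 453.6 − 0.5(328.4) = 289.5
  N₂: 1707 (inert)
  CO₂: 0 + 1(328.4) = 328.4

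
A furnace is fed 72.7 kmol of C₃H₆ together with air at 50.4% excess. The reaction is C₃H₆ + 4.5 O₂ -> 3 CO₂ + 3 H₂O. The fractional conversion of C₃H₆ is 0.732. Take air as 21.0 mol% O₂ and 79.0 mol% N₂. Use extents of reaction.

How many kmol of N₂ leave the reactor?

1850 kmol

Stoichiometric O₂ = 4.5 × 72.7 = 327.2 kmol; O₂ fed = 327.2 × 1.504 = 492 kmol.
N₂ fed = 492 × 79/21 = 1851 kmol.
Fuel reacted = 0.732 × 72.7 → ξ = 53.22 kmol.
Outlet (n = n₀ + ν ξ):
  C₃H₆: 72.7 − 1(53.22) = 19.48
  O₂: 492 − 4.5(53.22) = 252.6
  N₂: 1851 (inert)
  CO₂: 0 + 3(53.22) = 159.6
  H₂O: 0 + 3(53.22) = 159.6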